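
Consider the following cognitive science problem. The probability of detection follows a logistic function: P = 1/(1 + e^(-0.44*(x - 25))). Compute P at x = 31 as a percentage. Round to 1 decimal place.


P(x) = 1/(1 + e^(-0.44*(31 - 25)))
Exponent = -0.44 * 6 = -2.64
e^(-2.64) = 0.071361
P = 1/(1 + 0.071361) = 0.933392
Percentage = 93.3


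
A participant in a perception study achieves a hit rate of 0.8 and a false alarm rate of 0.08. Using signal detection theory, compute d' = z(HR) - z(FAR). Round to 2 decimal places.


d' = z(HR) - z(FAR)
z(0.8) = 0.8416
z(0.08) = -1.4051
d' = 0.8416 - -1.4051
= 2.25


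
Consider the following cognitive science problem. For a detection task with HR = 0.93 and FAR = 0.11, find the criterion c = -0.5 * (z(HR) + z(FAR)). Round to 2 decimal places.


c = -0.5 * (z(HR) + z(FAR))
z(0.93) = 1.4758
z(0.11) = -1.2265
c = -0.5 * (1.4758 + -1.2265)
= -0.5 * 0.2493
= -0.12


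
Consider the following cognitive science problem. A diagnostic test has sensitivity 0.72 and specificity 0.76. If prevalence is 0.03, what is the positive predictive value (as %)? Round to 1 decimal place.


PPV = (sens * prev) / (sens * prev + (1-spec) * (1-prev))
Numerator = 0.72 * 0.03 = 0.0216
P(positive and no disease) = (1 - spec) * (1 - prev) = (1 - 0.76) * (1 - 0.03) = 0.2328
Denominator = 0.0216 + 0.2328 = 0.2544
PPV = 0.0216 / 0.2544 = 0.084906
As percentage = 8.5


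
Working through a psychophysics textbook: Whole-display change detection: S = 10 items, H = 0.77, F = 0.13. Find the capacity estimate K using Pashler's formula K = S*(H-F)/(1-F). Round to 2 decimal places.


K = S * (H - F) / (1 - F)
H - F = 0.64
1 - F = 0.87
K = 10 * 0.64 / 0.87
= 7.36


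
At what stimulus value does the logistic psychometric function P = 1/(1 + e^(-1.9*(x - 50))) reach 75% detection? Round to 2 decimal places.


At P = 0.75: 0.75 = 1/(1 + e^(-k*(x-x0)))
Solving: e^(-k*(x-x0)) = 1/3
x = x0 + ln(3)/k
ln(3) = 1.0986
x = 50 + 1.0986/1.9
= 50 + 0.5782
= 50.58


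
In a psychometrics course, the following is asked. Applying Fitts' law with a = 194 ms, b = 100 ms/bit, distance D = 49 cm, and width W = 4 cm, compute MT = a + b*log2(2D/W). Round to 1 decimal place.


MT = 194 + 100 * log2(2*49/4)
2D/W = 24.5
log2(24.5) = 4.6147
MT = 194 + 100 * 4.6147
= 655.5 ms


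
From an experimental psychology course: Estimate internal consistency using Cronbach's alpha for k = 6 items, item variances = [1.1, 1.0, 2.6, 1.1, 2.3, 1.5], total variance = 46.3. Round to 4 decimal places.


alpha = (k/(k-1)) * (1 - sum(s_i^2)/s_total^2)
sum(item variances) = 9.6
k/(k-1) = 6/5 = 1.2
1 - 9.6/46.3 = 1 - 0.207343 = 0.792657
alpha = 1.2 * 0.792657
= 0.9512


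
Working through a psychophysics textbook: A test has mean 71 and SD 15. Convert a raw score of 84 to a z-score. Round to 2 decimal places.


z = (X - mu) / sigma
= (84 - 71) / 15
= 13 / 15
= 0.87


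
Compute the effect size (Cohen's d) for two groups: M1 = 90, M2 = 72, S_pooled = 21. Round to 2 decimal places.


Cohen's d = (M1 - M2) / S_pooled
= (90 - 72) / 21
= 18 / 21
= 0.86


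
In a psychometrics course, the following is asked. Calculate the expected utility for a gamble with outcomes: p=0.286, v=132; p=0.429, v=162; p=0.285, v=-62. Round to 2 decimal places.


EU = sum(p_i * v_i)
0.286 * 132 = 37.752
0.429 * 162 = 69.498
0.285 * -62 = -17.67
EU = 37.752 + 69.498 + -17.67
= 89.58


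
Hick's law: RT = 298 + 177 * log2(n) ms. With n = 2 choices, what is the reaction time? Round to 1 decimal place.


RT = 298 + 177 * log2(2)
log2(2) = 1.0
RT = 298 + 177 * 1.0
= 298 + 177.0
= 475.0 ms


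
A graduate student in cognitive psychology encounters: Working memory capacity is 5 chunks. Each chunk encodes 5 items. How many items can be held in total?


Total items = chunks * items_per_chunk
= 5 * 5
= 25


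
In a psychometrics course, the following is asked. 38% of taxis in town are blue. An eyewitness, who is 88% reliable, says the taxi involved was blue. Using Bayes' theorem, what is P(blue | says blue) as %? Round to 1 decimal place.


P(blue | says blue) = P(says blue | blue)*P(blue) / [P(says blue | blue)*P(blue) + P(says blue | not blue)*P(not blue)]
Numerator = 0.88 * 0.38 = 0.3344
False identification = 0.12 * 0.62 = 0.0744
P = 0.3344 / (0.3344 + 0.0744)
= 0.3344 / 0.4088
As percentage = 81.8


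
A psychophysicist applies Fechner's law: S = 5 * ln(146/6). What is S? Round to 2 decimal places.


S = 5 * ln(146/6)
I/I0 = 24.333333
ln(24.333333) = 3.1918
S = 5 * 3.1918
= 15.96


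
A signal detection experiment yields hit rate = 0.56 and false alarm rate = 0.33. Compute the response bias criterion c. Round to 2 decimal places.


c = -0.5 * (z(HR) + z(FAR))
z(0.56) = 0.151
z(0.33) = -0.4399
c = -0.5 * (0.151 + -0.4399)
= -0.5 * -0.2889
= 0.14


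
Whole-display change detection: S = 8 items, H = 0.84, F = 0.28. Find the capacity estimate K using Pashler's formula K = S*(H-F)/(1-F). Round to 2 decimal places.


K = S * (H - F) / (1 - F)
H - F = 0.56
1 - F = 0.72
K = 8 * 0.56 / 0.72
= 6.22


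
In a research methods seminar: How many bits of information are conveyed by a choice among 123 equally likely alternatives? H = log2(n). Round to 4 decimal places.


H = log2(n)
H = log2(123)
= 6.9425


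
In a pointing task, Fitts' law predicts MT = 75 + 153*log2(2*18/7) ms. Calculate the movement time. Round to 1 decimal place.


MT = 75 + 153 * log2(2*18/7)
2D/W = 5.142857
log2(5.142857) = 2.3626
MT = 75 + 153 * 2.3626
= 436.5 ms


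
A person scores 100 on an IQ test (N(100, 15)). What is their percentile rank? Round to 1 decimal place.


z = (IQ - mean) / SD
z = (100 - 100) / 15 = 0.0
Percentile = Phi(0.0) * 100
Phi(0.0) = 0.5
= 50.0


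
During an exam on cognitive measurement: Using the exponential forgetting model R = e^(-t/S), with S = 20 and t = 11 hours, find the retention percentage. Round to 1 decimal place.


R = e^(-t/S)
-t/S = -11/20 = -0.55
R = e^(-0.55) = 0.57695
Percentage = 0.57695 * 100
= 57.7


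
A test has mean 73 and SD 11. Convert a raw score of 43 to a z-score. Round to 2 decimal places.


z = (X - mu) / sigma
= (43 - 73) / 11
= -30 / 11
= -2.73


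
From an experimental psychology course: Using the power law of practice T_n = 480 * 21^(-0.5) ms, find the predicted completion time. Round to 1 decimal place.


T_n = 480 * 21^(-0.5)
21^(-0.5) = 0.218218
T_n = 480 * 0.218218
= 104.7 ms


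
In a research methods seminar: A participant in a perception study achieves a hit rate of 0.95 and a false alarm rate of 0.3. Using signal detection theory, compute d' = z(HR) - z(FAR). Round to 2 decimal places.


d' = z(HR) - z(FAR)
z(0.95) = 1.6449
z(0.3) = -0.5244
d' = 1.6449 - -0.5244
= 2.17


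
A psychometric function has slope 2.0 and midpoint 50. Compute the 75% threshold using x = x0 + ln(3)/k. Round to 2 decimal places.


At P = 0.75: 0.75 = 1/(1 + e^(-k*(x-x0)))
Solving: e^(-k*(x-x0)) = 1/3
x = x0 + ln(3)/k
ln(3) = 1.0986
x = 50 + 1.0986/2.0
= 50 + 0.5493
= 50.55


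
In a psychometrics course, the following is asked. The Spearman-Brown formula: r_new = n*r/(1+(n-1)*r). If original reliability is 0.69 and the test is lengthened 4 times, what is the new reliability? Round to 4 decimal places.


r_new = n*r / (1 + (n-1)*r)
Numerator = 4 * 0.69 = 2.76
Denominator = 1 + 3 * 0.69 = 3.07
r_new = 2.76 / 3.07
= 0.8990


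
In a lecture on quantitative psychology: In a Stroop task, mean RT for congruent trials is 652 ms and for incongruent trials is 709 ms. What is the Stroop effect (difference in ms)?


Stroop effect = RT(incongruent) - RT(congruent)
= 709 - 652
= 57 ms


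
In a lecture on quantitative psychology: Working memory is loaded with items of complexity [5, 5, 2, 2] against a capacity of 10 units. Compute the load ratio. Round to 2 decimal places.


Total complexity = 5 + 5 + 2 + 2 = 14
Load = total / capacity = 14 / 10
= 1.40


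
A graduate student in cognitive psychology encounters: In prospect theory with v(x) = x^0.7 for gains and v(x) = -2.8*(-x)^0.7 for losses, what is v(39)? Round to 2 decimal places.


Since x = 39 >= 0, use v(x) = x^0.7
39^0.7 = 12.9941
v(39) = 12.99


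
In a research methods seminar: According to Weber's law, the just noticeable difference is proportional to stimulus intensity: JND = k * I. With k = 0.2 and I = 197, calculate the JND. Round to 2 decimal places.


JND = k * I
JND = 0.2 * 197
= 39.40


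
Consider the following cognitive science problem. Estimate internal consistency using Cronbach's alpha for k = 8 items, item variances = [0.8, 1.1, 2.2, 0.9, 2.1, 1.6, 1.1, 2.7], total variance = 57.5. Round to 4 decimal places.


alpha = (k/(k-1)) * (1 - sum(s_i^2)/s_total^2)
sum(item variances) = 12.5
k/(k-1) = 8/7 = 1.142857
1 - 12.5/57.5 = 1 - 0.217391 = 0.782609
alpha = 1.142857 * 0.782609
= 0.8944


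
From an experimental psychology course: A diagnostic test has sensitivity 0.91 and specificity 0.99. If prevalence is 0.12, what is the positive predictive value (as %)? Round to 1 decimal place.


PPV = (sens * prev) / (sens * prev + (1-spec) * (1-prev))
Numerator = 0.91 * 0.12 = 0.1092
P(positive and no disease) = (1 - spec) * (1 - prev) = (1 - 0.99) * (1 - 0.12) = 0.0088
Denominator = 0.1092 + 0.0088 = 0.118
PPV = 0.1092 / 0.118 = 0.925424
As percentage = 92.5


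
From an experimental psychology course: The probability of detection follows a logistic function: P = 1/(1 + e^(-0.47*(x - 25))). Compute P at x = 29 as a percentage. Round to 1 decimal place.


P(x) = 1/(1 + e^(-0.47*(29 - 25)))
Exponent = -0.47 * 4 = -1.88
e^(-1.88) = 0.15259
P = 1/(1 + 0.15259) = 0.867611
Percentage = 86.8


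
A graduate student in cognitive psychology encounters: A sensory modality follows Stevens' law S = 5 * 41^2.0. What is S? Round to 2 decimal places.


S = 5 * 41^2.0
41^2.0 = 1681.0
S = 5 * 1681.0
= 8405.00


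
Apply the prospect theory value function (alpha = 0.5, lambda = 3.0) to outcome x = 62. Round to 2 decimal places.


Since x = 62 >= 0, use v(x) = x^0.5
62^0.5 = 7.874
v(62) = 7.87


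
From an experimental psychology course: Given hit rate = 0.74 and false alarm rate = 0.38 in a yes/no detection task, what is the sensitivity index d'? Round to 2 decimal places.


d' = z(HR) - z(FAR)
z(0.74) = 0.6433
z(0.38) = -0.3055
d' = 0.6433 - -0.3055
= 0.95


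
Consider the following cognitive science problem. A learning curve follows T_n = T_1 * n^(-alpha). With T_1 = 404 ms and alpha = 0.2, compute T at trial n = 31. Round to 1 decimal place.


T_n = 404 * 31^(-0.2)
31^(-0.2) = 0.503185
T_n = 404 * 0.503185
= 203.3 ms


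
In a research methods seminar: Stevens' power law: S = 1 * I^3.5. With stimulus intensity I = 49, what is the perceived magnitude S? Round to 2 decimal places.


S = 1 * 49^3.5
49^3.5 = 823543.0
S = 1 * 823543.0
= 823543.00


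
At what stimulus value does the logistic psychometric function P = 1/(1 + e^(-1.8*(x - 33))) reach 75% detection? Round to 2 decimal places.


At P = 0.75: 0.75 = 1/(1 + e^(-k*(x-x0)))
Solving: e^(-k*(x-x0)) = 1/3
x = x0 + ln(3)/k
ln(3) = 1.0986
x = 33 + 1.0986/1.8
= 33 + 0.6103
= 33.61


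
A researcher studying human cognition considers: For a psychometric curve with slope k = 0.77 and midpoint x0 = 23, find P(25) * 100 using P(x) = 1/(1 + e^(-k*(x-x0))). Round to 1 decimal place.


P(x) = 1/(1 + e^(-0.77*(25 - 23)))
Exponent = -0.77 * 2 = -1.54
e^(-1.54) = 0.214381
P = 1/(1 + 0.214381) = 0.823465
Percentage = 82.3


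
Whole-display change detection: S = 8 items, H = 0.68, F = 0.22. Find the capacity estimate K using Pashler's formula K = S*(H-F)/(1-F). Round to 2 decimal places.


K = S * (H - F) / (1 - F)
H - F = 0.46
1 - F = 0.78
K = 8 * 0.46 / 0.78
= 4.72


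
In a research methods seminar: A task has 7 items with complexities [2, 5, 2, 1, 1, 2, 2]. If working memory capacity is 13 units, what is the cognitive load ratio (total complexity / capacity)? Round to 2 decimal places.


Total complexity = 2 + 5 + 2 + 1 + 1 + 2 + 2 = 15
Load = total / capacity = 15 / 13
= 1.15


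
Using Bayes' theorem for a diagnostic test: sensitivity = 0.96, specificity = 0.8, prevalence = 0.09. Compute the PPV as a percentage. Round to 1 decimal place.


PPV = (sens * prev) / (sens * prev + (1-spec) * (1-prev))
Numerator = 0.96 * 0.09 = 0.0864
P(positive and no disease) = (1 - spec) * (1 - prev) = (1 - 0.8) * (1 - 0.09) = 0.182
Denominator = 0.0864 + 0.182 = 0.2684
PPV = 0.0864 / 0.2684 = 0.321908
As percentage = 32.2


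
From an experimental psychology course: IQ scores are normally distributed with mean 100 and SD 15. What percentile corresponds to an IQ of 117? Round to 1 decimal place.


z = (IQ - mean) / SD
z = (117 - 100) / 15 = 1.1333
Percentile = Phi(1.1333) * 100
Phi(1.1333) = 0.871456
= 87.1


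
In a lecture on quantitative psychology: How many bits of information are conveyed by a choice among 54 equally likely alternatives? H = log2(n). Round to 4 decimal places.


H = log2(n)
H = log2(54)
= 5.7549


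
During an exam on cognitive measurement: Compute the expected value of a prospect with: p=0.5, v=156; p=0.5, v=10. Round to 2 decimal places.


EU = sum(p_i * v_i)
0.5 * 156 = 78.0
0.5 * 10 = 5.0
EU = 78.0 + 5.0
= 83.00


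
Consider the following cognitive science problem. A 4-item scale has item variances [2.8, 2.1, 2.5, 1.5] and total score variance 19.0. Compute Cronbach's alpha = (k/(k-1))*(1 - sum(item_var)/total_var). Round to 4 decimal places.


alpha = (k/(k-1)) * (1 - sum(s_i^2)/s_total^2)
sum(item variances) = 8.9
k/(k-1) = 4/3 = 1.333333
1 - 8.9/19.0 = 1 - 0.468421 = 0.531579
alpha = 1.333333 * 0.531579
= 0.7088


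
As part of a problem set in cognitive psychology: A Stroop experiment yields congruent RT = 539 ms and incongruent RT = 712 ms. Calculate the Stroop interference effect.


Stroop effect = RT(incongruent) - RT(congruent)
= 712 - 539
= 173 ms


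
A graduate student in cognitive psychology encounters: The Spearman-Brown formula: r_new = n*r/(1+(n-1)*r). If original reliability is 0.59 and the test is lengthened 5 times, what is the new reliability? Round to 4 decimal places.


r_new = n*r / (1 + (n-1)*r)
Numerator = 5 * 0.59 = 2.95
Denominator = 1 + 4 * 0.59 = 3.36
r_new = 2.95 / 3.36
= 0.8780


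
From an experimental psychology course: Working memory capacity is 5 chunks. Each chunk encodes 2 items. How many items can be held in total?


Total items = chunks * items_per_chunk
= 5 * 2
= 10


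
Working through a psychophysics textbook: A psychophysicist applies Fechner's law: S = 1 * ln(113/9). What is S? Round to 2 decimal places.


S = 1 * ln(113/9)
I/I0 = 12.555556
ln(12.555556) = 2.5302
S = 1 * 2.5302
= 2.53


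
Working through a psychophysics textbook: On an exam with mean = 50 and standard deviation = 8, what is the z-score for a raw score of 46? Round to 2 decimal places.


z = (X - mu) / sigma
= (46 - 50) / 8
= -4 / 8
= -0.50


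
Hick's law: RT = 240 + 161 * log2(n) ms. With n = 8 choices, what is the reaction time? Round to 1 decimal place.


RT = 240 + 161 * log2(8)
log2(8) = 3.0
RT = 240 + 161 * 3.0
= 240 + 483.0
= 723.0 ms


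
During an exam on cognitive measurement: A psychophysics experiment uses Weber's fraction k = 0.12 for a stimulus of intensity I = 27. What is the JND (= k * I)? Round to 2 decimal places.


JND = k * I
JND = 0.12 * 27
= 3.24


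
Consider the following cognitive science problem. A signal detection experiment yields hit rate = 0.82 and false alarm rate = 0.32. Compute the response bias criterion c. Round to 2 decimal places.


c = -0.5 * (z(HR) + z(FAR))
z(0.82) = 0.9154
z(0.32) = -0.4677
c = -0.5 * (0.9154 + -0.4677)
= -0.5 * 0.4477
= -0.22


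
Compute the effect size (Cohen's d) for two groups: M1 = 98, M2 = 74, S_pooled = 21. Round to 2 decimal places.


Cohen's d = (M1 - M2) / S_pooled
= (98 - 74) / 21
= 24 / 21
= 1.14


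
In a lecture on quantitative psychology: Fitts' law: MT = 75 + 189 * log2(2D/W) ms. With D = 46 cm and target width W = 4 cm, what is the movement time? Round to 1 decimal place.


MT = 75 + 189 * log2(2*46/4)
2D/W = 23.0
log2(23.0) = 4.5236
MT = 75 + 189 * 4.5236
= 930.0 ms


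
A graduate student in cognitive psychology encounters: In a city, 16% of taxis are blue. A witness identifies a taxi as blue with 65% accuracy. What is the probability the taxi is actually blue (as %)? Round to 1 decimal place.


P(blue | says blue) = P(says blue | blue)*P(blue) / [P(says blue | blue)*P(blue) + P(says blue | not blue)*P(not blue)]
Numerator = 0.65 * 0.16 = 0.104
False identification = 0.35 * 0.84 = 0.294
P = 0.104 / (0.104 + 0.294)
= 0.104 / 0.398
As percentage = 26.1


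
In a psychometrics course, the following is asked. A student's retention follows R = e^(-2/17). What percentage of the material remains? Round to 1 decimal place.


R = e^(-t/S)
-t/S = -2/17 = -0.117647
R = e^(-0.117647) = 0.88901
Percentage = 0.88901 * 100
= 88.9


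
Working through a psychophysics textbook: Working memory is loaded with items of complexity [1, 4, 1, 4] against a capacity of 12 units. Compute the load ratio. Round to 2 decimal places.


Total complexity = 1 + 4 + 1 + 4 = 10
Load = total / capacity = 10 / 12
= 0.83


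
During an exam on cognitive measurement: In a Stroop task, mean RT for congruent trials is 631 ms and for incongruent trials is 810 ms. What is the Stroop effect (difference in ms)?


Stroop effect = RT(incongruent) - RT(congruent)
= 810 - 631
= 179 ms


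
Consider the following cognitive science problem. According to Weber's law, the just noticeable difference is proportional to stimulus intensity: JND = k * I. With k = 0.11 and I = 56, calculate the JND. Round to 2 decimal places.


JND = k * I
JND = 0.11 * 56
= 6.16


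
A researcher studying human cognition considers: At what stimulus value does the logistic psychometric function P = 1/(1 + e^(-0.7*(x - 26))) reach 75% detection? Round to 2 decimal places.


At P = 0.75: 0.75 = 1/(1 + e^(-k*(x-x0)))
Solving: e^(-k*(x-x0)) = 1/3
x = x0 + ln(3)/k
ln(3) = 1.0986
x = 26 + 1.0986/0.7
= 26 + 1.5694
= 27.57


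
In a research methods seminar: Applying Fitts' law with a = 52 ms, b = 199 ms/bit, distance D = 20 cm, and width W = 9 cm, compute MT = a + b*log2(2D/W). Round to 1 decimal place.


MT = 52 + 199 * log2(2*20/9)
2D/W = 4.444444
log2(4.444444) = 2.152
MT = 52 + 199 * 2.152
= 480.2 ms


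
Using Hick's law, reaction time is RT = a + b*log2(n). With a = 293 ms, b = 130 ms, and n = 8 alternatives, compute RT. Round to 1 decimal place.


RT = 293 + 130 * log2(8)
log2(8) = 3.0
RT = 293 + 130 * 3.0
= 293 + 390.0
= 683.0 ms


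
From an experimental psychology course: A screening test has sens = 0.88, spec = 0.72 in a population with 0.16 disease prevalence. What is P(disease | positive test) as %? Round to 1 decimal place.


PPV = (sens * prev) / (sens * prev + (1-spec) * (1-prev))
Numerator = 0.88 * 0.16 = 0.1408
P(positive and no disease) = (1 - spec) * (1 - prev) = (1 - 0.72) * (1 - 0.16) = 0.2352
Denominator = 0.1408 + 0.2352 = 0.376
PPV = 0.1408 / 0.376 = 0.374468
As percentage = 37.4


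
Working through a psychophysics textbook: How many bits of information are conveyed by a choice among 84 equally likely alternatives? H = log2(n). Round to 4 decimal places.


H = log2(n)
H = log2(84)
= 6.3923


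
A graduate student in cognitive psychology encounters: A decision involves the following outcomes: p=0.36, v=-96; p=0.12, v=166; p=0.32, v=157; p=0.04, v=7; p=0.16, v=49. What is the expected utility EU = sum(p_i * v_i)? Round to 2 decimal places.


EU = sum(p_i * v_i)
0.36 * -96 = -34.56
0.12 * 166 = 19.92
0.32 * 157 = 50.24
0.04 * 7 = 0.28
0.16 * 49 = 7.84
EU = -34.56 + 19.92 + 50.24 + 0.28 + 7.84
= 43.72


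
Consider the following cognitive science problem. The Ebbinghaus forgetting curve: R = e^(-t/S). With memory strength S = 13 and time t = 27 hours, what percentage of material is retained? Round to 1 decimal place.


R = e^(-t/S)
-t/S = -27/13 = -2.076923
R = e^(-2.076923) = 0.125315
Percentage = 0.125315 * 100
= 12.5


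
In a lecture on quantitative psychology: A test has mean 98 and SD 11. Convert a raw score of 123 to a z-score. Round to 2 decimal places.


z = (X - mu) / sigma
= (123 - 98) / 11
= 25 / 11
= 2.27


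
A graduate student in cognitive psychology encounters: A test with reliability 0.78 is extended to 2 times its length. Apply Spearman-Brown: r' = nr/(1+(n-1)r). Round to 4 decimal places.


r_new = n*r / (1 + (n-1)*r)
Numerator = 2 * 0.78 = 1.56
Denominator = 1 + 1 * 0.78 = 1.78
r_new = 1.56 / 1.78
= 0.8764


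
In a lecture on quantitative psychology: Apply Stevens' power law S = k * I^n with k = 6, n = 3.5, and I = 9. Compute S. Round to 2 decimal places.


S = 6 * 9^3.5
9^3.5 = 2187.0
S = 6 * 2187.0
= 13122.00


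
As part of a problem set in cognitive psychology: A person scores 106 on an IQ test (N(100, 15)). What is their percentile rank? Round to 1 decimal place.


z = (IQ - mean) / SD
z = (106 - 100) / 15 = 0.4
Percentile = Phi(0.4) * 100
Phi(0.4) = 0.655422
= 65.5


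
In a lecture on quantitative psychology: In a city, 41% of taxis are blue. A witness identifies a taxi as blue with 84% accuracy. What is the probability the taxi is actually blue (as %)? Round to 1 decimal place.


P(blue | says blue) = P(says blue | blue)*P(blue) / [P(says blue | blue)*P(blue) + P(says blue | not blue)*P(not blue)]
Numerator = 0.84 * 0.41 = 0.3444
False identification = 0.16 * 0.59 = 0.0944
P = 0.3444 / (0.3444 + 0.0944)
= 0.3444 / 0.4388
As percentage = 78.5


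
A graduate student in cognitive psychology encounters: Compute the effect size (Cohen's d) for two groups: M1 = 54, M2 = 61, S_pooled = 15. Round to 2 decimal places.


Cohen's d = (M1 - M2) / S_pooled
= (54 - 61) / 15
= -7 / 15
= -0.47


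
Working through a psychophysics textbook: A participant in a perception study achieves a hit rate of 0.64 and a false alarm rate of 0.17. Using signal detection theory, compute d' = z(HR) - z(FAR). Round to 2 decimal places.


d' = z(HR) - z(FAR)
z(0.64) = 0.3585
z(0.17) = -0.9542
d' = 0.3585 - -0.9542
= 1.31


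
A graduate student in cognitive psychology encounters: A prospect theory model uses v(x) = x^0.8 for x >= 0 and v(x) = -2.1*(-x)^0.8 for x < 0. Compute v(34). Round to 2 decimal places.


Since x = 34 >= 0, use v(x) = x^0.8
34^0.8 = 16.7951
v(34) = 16.80


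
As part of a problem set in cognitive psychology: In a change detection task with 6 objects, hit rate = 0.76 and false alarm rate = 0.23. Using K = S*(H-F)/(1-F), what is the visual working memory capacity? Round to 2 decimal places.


K = S * (H - F) / (1 - F)
H - F = 0.53
1 - F = 0.77
K = 6 * 0.53 / 0.77
= 4.13


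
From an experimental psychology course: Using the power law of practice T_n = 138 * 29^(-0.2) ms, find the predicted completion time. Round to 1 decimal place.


T_n = 138 * 29^(-0.2)
29^(-0.2) = 0.509942
T_n = 138 * 0.509942
= 70.4 ms


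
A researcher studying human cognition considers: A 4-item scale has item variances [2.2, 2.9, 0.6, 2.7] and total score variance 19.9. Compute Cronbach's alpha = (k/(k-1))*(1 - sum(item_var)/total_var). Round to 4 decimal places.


alpha = (k/(k-1)) * (1 - sum(s_i^2)/s_total^2)
sum(item variances) = 8.4
k/(k-1) = 4/3 = 1.333333
1 - 8.4/19.9 = 1 - 0.422111 = 0.577889
alpha = 1.333333 * 0.577889
= 0.7705


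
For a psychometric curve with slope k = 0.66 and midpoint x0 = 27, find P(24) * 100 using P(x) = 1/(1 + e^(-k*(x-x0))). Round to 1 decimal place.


P(x) = 1/(1 + e^(-0.66*(24 - 27)))
Exponent = -0.66 * -3 = 1.98
e^(1.98) = 7.242743
P = 1/(1 + 7.242743) = 0.121319
Percentage = 12.1


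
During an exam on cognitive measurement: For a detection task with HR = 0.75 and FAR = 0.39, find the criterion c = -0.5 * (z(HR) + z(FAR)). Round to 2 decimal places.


c = -0.5 * (z(HR) + z(FAR))
z(0.75) = 0.6745
z(0.39) = -0.2793
c = -0.5 * (0.6745 + -0.2793)
= -0.5 * 0.3952
= -0.20


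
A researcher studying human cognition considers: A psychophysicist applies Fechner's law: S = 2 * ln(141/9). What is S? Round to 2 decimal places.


S = 2 * ln(141/9)
I/I0 = 15.666667
ln(15.666667) = 2.7515
S = 2 * 2.7515
= 5.50


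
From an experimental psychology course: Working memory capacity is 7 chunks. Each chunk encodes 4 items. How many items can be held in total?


Total items = chunks * items_per_chunk
= 7 * 4
= 28


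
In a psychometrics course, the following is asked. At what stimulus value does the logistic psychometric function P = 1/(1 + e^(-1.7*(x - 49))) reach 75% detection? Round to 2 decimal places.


At P = 0.75: 0.75 = 1/(1 + e^(-k*(x-x0)))
Solving: e^(-k*(x-x0)) = 1/3
x = x0 + ln(3)/k
ln(3) = 1.0986
x = 49 + 1.0986/1.7
= 49 + 0.6462
= 49.65


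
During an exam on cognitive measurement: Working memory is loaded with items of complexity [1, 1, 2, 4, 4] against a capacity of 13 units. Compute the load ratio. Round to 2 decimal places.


Total complexity = 1 + 1 + 2 + 4 + 4 = 12
Load = total / capacity = 12 / 13
= 0.92


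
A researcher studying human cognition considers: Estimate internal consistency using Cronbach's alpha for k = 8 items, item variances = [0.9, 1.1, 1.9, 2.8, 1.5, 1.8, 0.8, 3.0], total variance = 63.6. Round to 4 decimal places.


alpha = (k/(k-1)) * (1 - sum(s_i^2)/s_total^2)
sum(item variances) = 13.8
k/(k-1) = 8/7 = 1.142857
1 - 13.8/63.6 = 1 - 0.216981 = 0.783019
alpha = 1.142857 * 0.783019
= 0.8949


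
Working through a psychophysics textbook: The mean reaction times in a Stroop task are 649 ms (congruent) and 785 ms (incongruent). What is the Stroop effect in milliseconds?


Stroop effect = RT(incongruent) - RT(congruent)
= 785 - 649
= 136 ms


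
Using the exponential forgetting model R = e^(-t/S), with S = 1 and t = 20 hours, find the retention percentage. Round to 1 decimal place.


R = e^(-t/S)
-t/S = -20/1 = -20.0
R = e^(-20.0) = 0.0
Percentage = 0.0 * 100
= 0.0


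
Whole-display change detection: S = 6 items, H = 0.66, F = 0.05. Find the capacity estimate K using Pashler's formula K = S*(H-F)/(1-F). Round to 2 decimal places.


K = S * (H - F) / (1 - F)
H - F = 0.61
1 - F = 0.95
K = 6 * 0.61 / 0.95
= 3.85


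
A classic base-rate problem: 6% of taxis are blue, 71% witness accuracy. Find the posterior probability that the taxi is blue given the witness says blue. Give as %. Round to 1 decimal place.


P(blue | says blue) = P(says blue | blue)*P(blue) / [P(says blue | blue)*P(blue) + P(says blue | not blue)*P(not blue)]
Numerator = 0.71 * 0.06 = 0.0426
False identification = 0.29 * 0.94 = 0.2726
P = 0.0426 / (0.0426 + 0.2726)
= 0.0426 / 0.3152
As percentage = 13.5


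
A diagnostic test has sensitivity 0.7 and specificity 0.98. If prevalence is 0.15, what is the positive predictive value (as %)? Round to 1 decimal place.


PPV = (sens * prev) / (sens * prev + (1-spec) * (1-prev))
Numerator = 0.7 * 0.15 = 0.105
P(positive and no disease) = (1 - spec) * (1 - prev) = (1 - 0.98) * (1 - 0.15) = 0.017
Denominator = 0.105 + 0.017 = 0.122
PPV = 0.105 / 0.122 = 0.860656
As percentage = 86.1


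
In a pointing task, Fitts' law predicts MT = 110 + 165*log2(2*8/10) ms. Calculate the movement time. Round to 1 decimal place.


MT = 110 + 165 * log2(2*8/10)
2D/W = 1.6
log2(1.6) = 0.6781
MT = 110 + 165 * 0.6781
= 221.9 ms


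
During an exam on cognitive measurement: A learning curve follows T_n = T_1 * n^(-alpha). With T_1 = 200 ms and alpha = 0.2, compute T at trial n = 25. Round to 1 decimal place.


T_n = 200 * 25^(-0.2)
25^(-0.2) = 0.525306
T_n = 200 * 0.525306
= 105.1 ms


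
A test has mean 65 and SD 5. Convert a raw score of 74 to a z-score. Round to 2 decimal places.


z = (X - mu) / sigma
= (74 - 65) / 5
= 9 / 5
= 1.80


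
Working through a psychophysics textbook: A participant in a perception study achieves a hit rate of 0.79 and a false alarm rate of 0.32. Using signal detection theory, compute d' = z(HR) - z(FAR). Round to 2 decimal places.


d' = z(HR) - z(FAR)
z(0.79) = 0.8064
z(0.32) = -0.4677
d' = 0.8064 - -0.4677
= 1.27


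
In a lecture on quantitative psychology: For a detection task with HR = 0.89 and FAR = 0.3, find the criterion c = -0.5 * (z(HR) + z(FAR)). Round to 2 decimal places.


c = -0.5 * (z(HR) + z(FAR))
z(0.89) = 1.2265
z(0.3) = -0.5244
c = -0.5 * (1.2265 + -0.5244)
= -0.5 * 0.7021
= -0.35


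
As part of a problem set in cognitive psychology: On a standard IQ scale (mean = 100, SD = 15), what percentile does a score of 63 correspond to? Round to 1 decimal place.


z = (IQ - mean) / SD
z = (63 - 100) / 15 = -2.4667
Percentile = Phi(-2.4667) * 100
Phi(-2.4667) = 0.006818
= 0.7


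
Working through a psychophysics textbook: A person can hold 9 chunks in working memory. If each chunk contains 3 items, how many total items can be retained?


Total items = chunks * items_per_chunk
= 9 * 3
= 27


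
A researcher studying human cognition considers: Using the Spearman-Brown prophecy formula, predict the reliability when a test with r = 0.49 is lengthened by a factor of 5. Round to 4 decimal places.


r_new = n*r / (1 + (n-1)*r)
Numerator = 5 * 0.49 = 2.45
Denominator = 1 + 4 * 0.49 = 2.96
r_new = 2.45 / 2.96
= 0.8277


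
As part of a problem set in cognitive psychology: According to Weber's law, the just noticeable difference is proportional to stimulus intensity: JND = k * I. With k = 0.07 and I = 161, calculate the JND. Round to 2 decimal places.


JND = k * I
JND = 0.07 * 161
= 11.27


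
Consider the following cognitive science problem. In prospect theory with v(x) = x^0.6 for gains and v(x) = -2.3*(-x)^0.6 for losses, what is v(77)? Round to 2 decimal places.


Since x = 77 >= 0, use v(x) = x^0.6
77^0.6 = 13.5486
v(77) = 13.55


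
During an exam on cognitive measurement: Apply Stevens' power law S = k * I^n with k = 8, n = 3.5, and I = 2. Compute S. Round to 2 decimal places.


S = 8 * 2^3.5
2^3.5 = 11.3137
S = 8 * 11.3137
= 90.51


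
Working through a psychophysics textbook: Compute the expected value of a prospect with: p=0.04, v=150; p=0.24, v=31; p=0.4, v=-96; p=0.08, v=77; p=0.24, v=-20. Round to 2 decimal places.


EU = sum(p_i * v_i)
0.04 * 150 = 6.0
0.24 * 31 = 7.44
0.4 * -96 = -38.4
0.08 * 77 = 6.16
0.24 * -20 = -4.8
EU = 6.0 + 7.44 + -38.4 + 6.16 + -4.8
= -23.60


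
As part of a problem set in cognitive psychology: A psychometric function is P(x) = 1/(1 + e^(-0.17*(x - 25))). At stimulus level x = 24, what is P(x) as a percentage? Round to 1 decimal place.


P(x) = 1/(1 + e^(-0.17*(24 - 25)))
Exponent = -0.17 * -1 = 0.17
e^(0.17) = 1.185305
P = 1/(1 + 1.185305) = 0.457602
Percentage = 45.8


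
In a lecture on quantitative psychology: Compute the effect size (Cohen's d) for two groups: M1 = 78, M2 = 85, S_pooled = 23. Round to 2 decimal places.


Cohen's d = (M1 - M2) / S_pooled
= (78 - 85) / 23
= -7 / 23
= -0.30


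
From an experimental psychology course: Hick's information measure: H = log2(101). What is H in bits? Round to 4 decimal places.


H = log2(n)
H = log2(101)
= 6.6582


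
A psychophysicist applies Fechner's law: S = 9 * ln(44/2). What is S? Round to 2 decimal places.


S = 9 * ln(44/2)
I/I0 = 22.0
ln(22.0) = 3.091
S = 9 * 3.091
= 27.82


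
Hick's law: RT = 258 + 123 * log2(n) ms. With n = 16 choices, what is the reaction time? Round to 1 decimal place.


RT = 258 + 123 * log2(16)
log2(16) = 4.0
RT = 258 + 123 * 4.0
= 258 + 492.0
= 750.0 ms


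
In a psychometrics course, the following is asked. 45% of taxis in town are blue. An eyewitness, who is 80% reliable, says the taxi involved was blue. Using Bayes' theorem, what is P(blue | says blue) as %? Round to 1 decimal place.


P(blue | says blue) = P(says blue | blue)*P(blue) / [P(says blue | blue)*P(blue) + P(says blue | not blue)*P(not blue)]
Numerator = 0.8 * 0.45 = 0.36
False identification = 0.2 * 0.55 = 0.11
P = 0.36 / (0.36 + 0.11)
= 0.36 / 0.47
As percentage = 76.6


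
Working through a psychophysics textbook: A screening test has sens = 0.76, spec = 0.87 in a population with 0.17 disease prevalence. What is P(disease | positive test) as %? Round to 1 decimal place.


PPV = (sens * prev) / (sens * prev + (1-spec) * (1-prev))
Numerator = 0.76 * 0.17 = 0.1292
P(positive and no disease) = (1 - spec) * (1 - prev) = (1 - 0.87) * (1 - 0.17) = 0.1079
Denominator = 0.1292 + 0.1079 = 0.2371
PPV = 0.1292 / 0.2371 = 0.544918
As percentage = 54.5


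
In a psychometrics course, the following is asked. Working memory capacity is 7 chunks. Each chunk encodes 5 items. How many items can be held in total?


Total items = chunks * items_per_chunk
= 7 * 5
= 35


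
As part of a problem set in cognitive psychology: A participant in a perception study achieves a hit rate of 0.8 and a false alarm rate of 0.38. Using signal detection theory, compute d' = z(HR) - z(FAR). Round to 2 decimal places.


d' = z(HR) - z(FAR)
z(0.8) = 0.8416
z(0.38) = -0.3055
d' = 0.8416 - -0.3055
= 1.15


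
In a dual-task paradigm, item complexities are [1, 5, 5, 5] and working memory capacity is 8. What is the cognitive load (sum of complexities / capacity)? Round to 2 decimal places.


Total complexity = 1 + 5 + 5 + 5 = 16
Load = total / capacity = 16 / 8
= 2.00


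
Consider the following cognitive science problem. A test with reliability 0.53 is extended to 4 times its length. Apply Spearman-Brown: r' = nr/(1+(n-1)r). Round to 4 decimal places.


r_new = n*r / (1 + (n-1)*r)
Numerator = 4 * 0.53 = 2.12
Denominator = 1 + 3 * 0.53 = 2.59
r_new = 2.12 / 2.59
= 0.8185


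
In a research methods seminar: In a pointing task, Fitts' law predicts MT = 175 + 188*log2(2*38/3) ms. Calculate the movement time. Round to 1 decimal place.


MT = 175 + 188 * log2(2*38/3)
2D/W = 25.333333
log2(25.333333) = 4.663
MT = 175 + 188 * 4.663
= 1051.6 ms


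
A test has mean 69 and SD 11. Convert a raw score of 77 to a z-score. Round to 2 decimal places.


z = (X - mu) / sigma
= (77 - 69) / 11
= 8 / 11
= 0.73


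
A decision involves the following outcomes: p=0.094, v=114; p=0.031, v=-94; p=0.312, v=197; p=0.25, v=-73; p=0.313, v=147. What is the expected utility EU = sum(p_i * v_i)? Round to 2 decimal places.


EU = sum(p_i * v_i)
0.094 * 114 = 10.716
0.031 * -94 = -2.914
0.312 * 197 = 61.464
0.25 * -73 = -18.25
0.313 * 147 = 46.011
EU = 10.716 + -2.914 + 61.464 + -18.25 + 46.011
= 97.03


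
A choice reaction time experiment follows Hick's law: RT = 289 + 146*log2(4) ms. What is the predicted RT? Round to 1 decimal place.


RT = 289 + 146 * log2(4)
log2(4) = 2.0
RT = 289 + 146 * 2.0
= 289 + 292.0
= 581.0 ms


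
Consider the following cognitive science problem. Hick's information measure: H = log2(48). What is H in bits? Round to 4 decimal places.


H = log2(n)
H = log2(48)
= 5.5850


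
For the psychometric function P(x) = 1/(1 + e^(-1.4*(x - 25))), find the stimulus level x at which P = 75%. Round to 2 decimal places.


At P = 0.75: 0.75 = 1/(1 + e^(-k*(x-x0)))
Solving: e^(-k*(x-x0)) = 1/3
x = x0 + ln(3)/k
ln(3) = 1.0986
x = 25 + 1.0986/1.4
= 25 + 0.7847
= 25.78


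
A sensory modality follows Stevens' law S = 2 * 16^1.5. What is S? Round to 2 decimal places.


S = 2 * 16^1.5
16^1.5 = 64.0
S = 2 * 64.0
= 128.00


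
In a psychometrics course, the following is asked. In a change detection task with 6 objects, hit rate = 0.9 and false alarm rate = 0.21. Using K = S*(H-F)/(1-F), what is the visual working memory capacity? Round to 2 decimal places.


K = S * (H - F) / (1 - F)
H - F = 0.69
1 - F = 0.79
K = 6 * 0.69 / 0.79
= 5.24


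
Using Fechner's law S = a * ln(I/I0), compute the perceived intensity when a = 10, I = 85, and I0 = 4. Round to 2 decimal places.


S = 10 * ln(85/4)
I/I0 = 21.25
ln(21.25) = 3.0564
S = 10 * 3.0564
= 30.56


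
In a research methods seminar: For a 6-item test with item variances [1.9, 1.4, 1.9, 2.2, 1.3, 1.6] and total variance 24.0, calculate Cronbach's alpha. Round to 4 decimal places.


alpha = (k/(k-1)) * (1 - sum(s_i^2)/s_total^2)
sum(item variances) = 10.3
k/(k-1) = 6/5 = 1.2
1 - 10.3/24.0 = 1 - 0.429167 = 0.570833
alpha = 1.2 * 0.570833
= 0.6850


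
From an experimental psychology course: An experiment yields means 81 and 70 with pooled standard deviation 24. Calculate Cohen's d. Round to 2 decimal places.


Cohen's d = (M1 - M2) / S_pooled
= (81 - 70) / 24
= 11 / 24
= 0.46


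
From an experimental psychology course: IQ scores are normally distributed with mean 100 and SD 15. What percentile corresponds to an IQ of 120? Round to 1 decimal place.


z = (IQ - mean) / SD
z = (120 - 100) / 15 = 1.3333
Percentile = Phi(1.3333) * 100
Phi(1.3333) = 0.908783
= 90.9


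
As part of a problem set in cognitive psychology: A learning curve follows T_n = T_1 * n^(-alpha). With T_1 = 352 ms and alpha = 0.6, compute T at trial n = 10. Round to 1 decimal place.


T_n = 352 * 10^(-0.6)
10^(-0.6) = 0.251189
T_n = 352 * 0.251189
= 88.4 ms


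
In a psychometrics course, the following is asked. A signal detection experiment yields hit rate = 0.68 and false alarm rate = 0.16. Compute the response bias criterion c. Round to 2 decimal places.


c = -0.5 * (z(HR) + z(FAR))
z(0.68) = 0.4677
z(0.16) = -0.9945
c = -0.5 * (0.4677 + -0.9945)
= -0.5 * -0.5268
= 0.26


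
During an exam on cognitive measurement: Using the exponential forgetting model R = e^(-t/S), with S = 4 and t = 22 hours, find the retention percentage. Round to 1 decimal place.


R = e^(-t/S)
-t/S = -22/4 = -5.5
R = e^(-5.5) = 0.004087
Percentage = 0.004087 * 100
= 0.4


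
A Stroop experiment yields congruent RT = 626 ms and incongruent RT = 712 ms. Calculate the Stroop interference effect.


Stroop effect = RT(incongruent) - RT(congruent)
= 712 - 626
= 86 ms


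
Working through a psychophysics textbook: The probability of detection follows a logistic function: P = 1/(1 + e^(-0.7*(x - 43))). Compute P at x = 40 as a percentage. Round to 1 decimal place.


P(x) = 1/(1 + e^(-0.7*(40 - 43)))
Exponent = -0.7 * -3 = 2.1
e^(2.1) = 8.16617
P = 1/(1 + 8.16617) = 0.109097
Percentage = 10.9


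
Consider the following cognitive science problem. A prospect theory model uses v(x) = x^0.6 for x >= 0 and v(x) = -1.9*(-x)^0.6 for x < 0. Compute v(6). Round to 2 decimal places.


Since x = 6 >= 0, use v(x) = x^0.6
6^0.6 = 2.9302
v(6) = 2.93


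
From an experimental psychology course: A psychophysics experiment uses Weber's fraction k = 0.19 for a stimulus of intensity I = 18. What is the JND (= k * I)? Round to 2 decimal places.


JND = k * I
JND = 0.19 * 18
= 3.42


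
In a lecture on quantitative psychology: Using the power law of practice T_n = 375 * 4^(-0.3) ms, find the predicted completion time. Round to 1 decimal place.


T_n = 375 * 4^(-0.3)
4^(-0.3) = 0.659754
T_n = 375 * 0.659754
= 247.4 ms


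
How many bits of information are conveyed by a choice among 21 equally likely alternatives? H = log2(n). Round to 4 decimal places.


H = log2(n)
H = log2(21)
= 4.3923


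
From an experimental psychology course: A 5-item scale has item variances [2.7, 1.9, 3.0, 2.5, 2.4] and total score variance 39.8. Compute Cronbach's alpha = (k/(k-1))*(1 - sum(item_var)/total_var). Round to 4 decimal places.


alpha = (k/(k-1)) * (1 - sum(s_i^2)/s_total^2)
sum(item variances) = 12.5
k/(k-1) = 5/4 = 1.25
1 - 12.5/39.8 = 1 - 0.31407 = 0.68593
alpha = 1.25 * 0.68593
= 0.8574


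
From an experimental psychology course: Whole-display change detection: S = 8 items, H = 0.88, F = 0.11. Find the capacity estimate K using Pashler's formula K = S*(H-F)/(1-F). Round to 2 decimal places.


K = S * (H - F) / (1 - F)
H - F = 0.77
1 - F = 0.89
K = 8 * 0.77 / 0.89
= 6.92
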